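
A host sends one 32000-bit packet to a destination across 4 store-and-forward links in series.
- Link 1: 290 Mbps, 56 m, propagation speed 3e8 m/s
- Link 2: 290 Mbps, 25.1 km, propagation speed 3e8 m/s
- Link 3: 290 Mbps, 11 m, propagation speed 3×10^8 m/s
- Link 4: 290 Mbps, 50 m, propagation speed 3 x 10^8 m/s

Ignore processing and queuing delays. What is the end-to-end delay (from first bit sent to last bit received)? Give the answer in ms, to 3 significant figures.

Transmission delay per hop = L/R = 32000/290000000 = 0.110345 ms; 4 hops → 0.441379 ms.
Propagation delays (d/s per hop): 0.000186667, 0.0836667, 3.66667e-05, 0.000166667 ms; sum = 0.0840567 ms.
End-to-end = 0.525 ms.

0.525 ms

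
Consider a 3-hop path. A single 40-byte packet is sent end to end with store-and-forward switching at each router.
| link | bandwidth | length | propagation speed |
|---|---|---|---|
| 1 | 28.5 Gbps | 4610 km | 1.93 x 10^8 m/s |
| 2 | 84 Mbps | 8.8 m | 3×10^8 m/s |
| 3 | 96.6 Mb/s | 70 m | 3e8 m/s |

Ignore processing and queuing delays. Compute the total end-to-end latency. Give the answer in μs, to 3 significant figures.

L = 40 × 8 = 320 bits.
Transmission delays (L/R per hop): 0.0112281, 3.80952, 3.31263 μs; sum = 7.13338 μs.
Propagation delays (d/s per hop): 23886, 0.0293333, 0.233333 μs; sum = 23886.3 μs.
End-to-end = 23900 μs.

23900 μs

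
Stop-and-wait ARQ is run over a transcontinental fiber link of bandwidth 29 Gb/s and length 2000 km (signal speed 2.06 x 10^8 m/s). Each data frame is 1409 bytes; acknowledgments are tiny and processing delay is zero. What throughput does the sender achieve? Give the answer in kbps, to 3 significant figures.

t_tx = L/R = 11272/29000000000 = 3.8869e-07 s.
t_prop = 2000000/206000000 = 0.00970874 s; RTT = 0.0194175 s.
Cycle = t_tx + RTT = 0.0194179 s.
Throughput = L / cycle = 11272 / 0.0194179 = 580 kbps.

580 kbps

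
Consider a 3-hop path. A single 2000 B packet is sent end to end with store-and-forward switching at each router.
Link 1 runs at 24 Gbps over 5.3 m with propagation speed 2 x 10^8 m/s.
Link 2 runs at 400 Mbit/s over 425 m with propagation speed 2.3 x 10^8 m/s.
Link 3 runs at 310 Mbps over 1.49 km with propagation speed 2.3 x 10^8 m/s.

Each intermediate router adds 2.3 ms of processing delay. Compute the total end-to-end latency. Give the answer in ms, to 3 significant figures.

4.70 ms

L = 2000 × 8 = 16000 bits.
Transmission delays (L/R per hop): 0.000666667, 0.04, 0.0516129 ms; sum = 0.0922796 ms.
Propagation delays (d/s per hop): 2.65e-05, 0.00184783, 0.00647826 ms; sum = 0.00835259 ms.
Processing at 2 router(s): 2 × 2.3 ms = 4.6 ms.
End-to-end = 4.70 ms.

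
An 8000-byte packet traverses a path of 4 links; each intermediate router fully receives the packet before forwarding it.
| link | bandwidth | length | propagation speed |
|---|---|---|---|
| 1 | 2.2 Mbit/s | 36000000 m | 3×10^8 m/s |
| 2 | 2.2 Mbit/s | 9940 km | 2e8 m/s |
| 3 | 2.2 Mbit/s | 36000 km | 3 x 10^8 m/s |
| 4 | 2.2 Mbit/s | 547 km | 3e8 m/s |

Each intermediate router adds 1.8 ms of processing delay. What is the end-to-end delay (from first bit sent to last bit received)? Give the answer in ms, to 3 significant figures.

L = 8000 × 8 = 64000 bits.
Transmission delay per hop = L/R = 64000/2200000 = 29.0909 ms; 4 hops → 116.364 ms.
Propagation delays (d/s per hop): 120, 49.7, 120, 1.82333 ms; sum = 291.523 ms.
Processing at 3 router(s): 3 × 1.8 ms = 5.4 ms.
End-to-end = 413 ms.

413 ms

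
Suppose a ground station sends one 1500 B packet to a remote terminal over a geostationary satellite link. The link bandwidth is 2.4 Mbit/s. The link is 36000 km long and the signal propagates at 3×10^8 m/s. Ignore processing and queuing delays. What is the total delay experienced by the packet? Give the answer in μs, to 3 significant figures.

L = 1500 × 8 = 12000 bits.
Transmission delay = L/R = 12000 / 2400000 = 5000 μs.
Propagation delay = d/s = 36000000 m / 300000000 m/s = 120000 μs.
Total = 125000 μs.

125000 μs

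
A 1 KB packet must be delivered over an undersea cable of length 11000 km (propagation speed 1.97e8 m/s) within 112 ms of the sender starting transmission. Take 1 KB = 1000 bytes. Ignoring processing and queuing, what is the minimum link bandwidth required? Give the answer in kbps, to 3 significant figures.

L = 8000 bits.
Propagation delay = 11000000 / 197000000 = 55.8376 ms.
Transmission budget = 112 − 55.8376 = 56.1624 ms.
R ≥ L / t_tx = 8000 bits / 0.0561624 s = 142 kbps.

142 kbps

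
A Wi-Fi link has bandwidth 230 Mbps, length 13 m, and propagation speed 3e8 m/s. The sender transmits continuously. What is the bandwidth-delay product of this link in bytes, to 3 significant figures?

1.25 bytes

Propagation delay = 13 / 300000000 = 4.33333e-08 s.
BDP = R × t_prop = 230000000 × 4.33333e-08 = 9.96667 bits.
In bytes: 9.96667/8 = 1.25 bytes.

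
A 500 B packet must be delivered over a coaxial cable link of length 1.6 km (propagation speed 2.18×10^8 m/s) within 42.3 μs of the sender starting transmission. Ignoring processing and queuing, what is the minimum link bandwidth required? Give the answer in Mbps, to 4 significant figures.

L = 4000 bits.
Propagation delay = 1600 / 2.18e+08 = 7.33945 μs.
Transmission budget = 42.3 − 7.33945 = 34.9606 μs.
R ≥ L / t_tx = 4000 bits / 3.49606e-05 s = 114.4 Mbps.

114.4 Mbps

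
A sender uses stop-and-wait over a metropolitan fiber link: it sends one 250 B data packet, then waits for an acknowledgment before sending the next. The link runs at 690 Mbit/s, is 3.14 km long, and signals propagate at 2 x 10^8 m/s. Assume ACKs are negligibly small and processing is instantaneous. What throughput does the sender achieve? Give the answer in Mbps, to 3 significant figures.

t_tx = L/R = 2000/690000000 = 2.89855e-06 s.
t_prop = 3140/200000000 = 1.57e-05 s; RTT = 3.14e-05 s.
Cycle = t_tx + RTT = 3.42986e-05 s.
Throughput = L / cycle = 2000 / 3.42986e-05 = 58.3 Mbps.

58.3 Mbps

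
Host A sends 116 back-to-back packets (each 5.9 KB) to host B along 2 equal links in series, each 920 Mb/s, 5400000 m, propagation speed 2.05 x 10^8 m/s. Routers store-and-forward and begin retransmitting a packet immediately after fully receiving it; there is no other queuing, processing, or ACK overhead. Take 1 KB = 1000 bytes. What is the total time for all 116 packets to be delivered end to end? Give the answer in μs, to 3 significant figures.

Per-hop transmission t_tx = L/R = 47200/920000000 = 51.3043 μs.
Per-hop propagation t_prop = 5400000/2.05e+08 = 26341.5 μs.
Pipeline fill: first packet needs 2·t_tx to clear all hops; remaining 115 packets each add one t_tx.
Total = (2+116-1)·t_tx + 2·t_prop = 117·51.3043 + 2·26341.5 = 58700 μs.

58700 μs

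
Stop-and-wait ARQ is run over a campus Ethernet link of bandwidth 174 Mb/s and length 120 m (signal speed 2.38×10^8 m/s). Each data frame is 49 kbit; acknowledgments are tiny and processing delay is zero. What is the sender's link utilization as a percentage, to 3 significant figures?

t_tx = L/R = 49000/174000000 = 0.000281609 s.
t_prop = 120/238000000 = 5.04202e-07 s; RTT = 1.0084e-06 s.
Cycle = t_tx + RTT = 0.000282618 s.
Utilization = t_tx / cycle = 0.000281609/0.000282618 = 99.6 %.

99.6 %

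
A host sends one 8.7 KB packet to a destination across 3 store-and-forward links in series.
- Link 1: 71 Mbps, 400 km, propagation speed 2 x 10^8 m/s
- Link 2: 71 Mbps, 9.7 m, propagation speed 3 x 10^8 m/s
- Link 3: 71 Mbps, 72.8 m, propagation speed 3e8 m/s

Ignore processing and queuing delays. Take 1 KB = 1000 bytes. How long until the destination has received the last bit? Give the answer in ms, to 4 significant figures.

L = 69600 bits.
Transmission delay per hop = L/R = 69600/71000000 = 0.980282 ms; 3 hops → 2.94085 ms.
Propagation delays (d/s per hop): 2, 3.23333e-05, 0.000242667 ms; sum = 2.00028 ms.
End-to-end = 4.941 ms.

4.941 ms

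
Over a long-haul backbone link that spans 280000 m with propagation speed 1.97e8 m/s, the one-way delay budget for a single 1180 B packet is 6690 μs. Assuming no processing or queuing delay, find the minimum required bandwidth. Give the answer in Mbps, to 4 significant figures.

1.792 Mbps

L = 9440 bits.
Propagation delay = 280000 / 197000000 = 1421.32 μs.
Transmission budget = 6690 − 1421.32 = 5268.68 μs.
R ≥ L / t_tx = 9440 bits / 0.00526868 s = 1.792 Mbps.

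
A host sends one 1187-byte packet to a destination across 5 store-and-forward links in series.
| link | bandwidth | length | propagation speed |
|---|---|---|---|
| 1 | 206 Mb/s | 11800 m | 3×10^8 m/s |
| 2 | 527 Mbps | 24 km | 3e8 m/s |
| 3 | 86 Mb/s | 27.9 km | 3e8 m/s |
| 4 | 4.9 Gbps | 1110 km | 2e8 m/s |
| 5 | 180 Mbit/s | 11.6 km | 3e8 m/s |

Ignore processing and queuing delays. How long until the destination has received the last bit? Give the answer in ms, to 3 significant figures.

6.03 ms

L = 1187 × 8 = 9496 bits.
Transmission delays (L/R per hop): 0.0460971, 0.018019, 0.110419, 0.00193796, 0.0527556 ms; sum = 0.229228 ms.
Propagation delays (d/s per hop): 0.0393333, 0.08, 0.093, 5.55, 0.0386667 ms; sum = 5.801 ms.
End-to-end = 6.03 ms.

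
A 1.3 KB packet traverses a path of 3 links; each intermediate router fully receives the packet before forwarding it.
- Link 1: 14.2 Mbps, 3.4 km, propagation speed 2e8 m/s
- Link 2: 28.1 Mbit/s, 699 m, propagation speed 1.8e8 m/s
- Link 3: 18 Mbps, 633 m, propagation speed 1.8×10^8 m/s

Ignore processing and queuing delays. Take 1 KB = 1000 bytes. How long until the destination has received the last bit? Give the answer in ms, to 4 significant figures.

1.705 ms

L = 10400 bits.
Transmission delays (L/R per hop): 0.732394, 0.370107, 0.577778 ms; sum = 1.68028 ms.
Propagation delays (d/s per hop): 0.017, 0.00388333, 0.00351667 ms; sum = 0.0244 ms.
End-to-end = 1.705 ms.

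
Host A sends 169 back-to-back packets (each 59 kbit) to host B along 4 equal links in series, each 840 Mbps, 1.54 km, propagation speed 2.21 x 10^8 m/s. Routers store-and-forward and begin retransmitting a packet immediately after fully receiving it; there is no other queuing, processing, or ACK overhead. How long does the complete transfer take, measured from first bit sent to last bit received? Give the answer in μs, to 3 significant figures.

12100 μs

Per-hop transmission t_tx = L/R = 59000/840000000 = 70.2381 μs.
Per-hop propagation t_prop = 1540/221000000 = 6.96833 μs.
Pipeline fill: first packet needs 4·t_tx to clear all hops; remaining 168 packets each add one t_tx.
Total = (4+169-1)·t_tx + 4·t_prop = 172·70.2381 + 4·6.96833 = 12100 μs.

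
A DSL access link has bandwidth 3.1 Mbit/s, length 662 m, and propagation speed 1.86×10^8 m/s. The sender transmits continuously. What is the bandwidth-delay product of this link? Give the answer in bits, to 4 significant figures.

11.03 bits

Propagation delay = 662 / 186000000 = 3.55914e-06 s.
BDP = R × t_prop = 3100000 × 3.55914e-06 = 11.0333 bits.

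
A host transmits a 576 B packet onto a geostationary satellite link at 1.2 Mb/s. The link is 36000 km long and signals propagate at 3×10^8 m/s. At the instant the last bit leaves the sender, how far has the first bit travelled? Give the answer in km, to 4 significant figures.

1152 km

t_tx = L/R = 4608/1200000 = 0.00384 s.
Distance = s × t_tx = 300000000 × 0.00384 = 1152 km.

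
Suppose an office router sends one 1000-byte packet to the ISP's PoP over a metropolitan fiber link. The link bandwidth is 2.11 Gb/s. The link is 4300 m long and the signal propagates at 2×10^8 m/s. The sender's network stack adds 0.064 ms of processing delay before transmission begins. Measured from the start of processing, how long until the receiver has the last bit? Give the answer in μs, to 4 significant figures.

89.29 μs

L = 1000 × 8 = 8000 bits.
Transmission delay = L/R = 8000 / 2.11e+09 = 3.79147 μs.
Propagation delay = d/s = 4300 m / 200000000 m/s = 21.5 μs.
Plus processing delay 0.064 ms = 64 μs.
Total = 89.29 μs.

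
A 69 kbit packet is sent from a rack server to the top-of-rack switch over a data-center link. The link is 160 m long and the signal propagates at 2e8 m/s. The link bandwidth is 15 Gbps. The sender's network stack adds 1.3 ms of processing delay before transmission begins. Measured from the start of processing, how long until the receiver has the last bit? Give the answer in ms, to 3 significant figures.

L = 69000 bits.
Transmission delay = L/R = 69000 / 15000000000 = 0.0046 ms.
Propagation delay = d/s = 160 m / 200000000 m/s = 0.0008 ms.
Plus processing delay 1.3 ms = 1.3 ms.
Total = 1.31 ms.

1.31 ms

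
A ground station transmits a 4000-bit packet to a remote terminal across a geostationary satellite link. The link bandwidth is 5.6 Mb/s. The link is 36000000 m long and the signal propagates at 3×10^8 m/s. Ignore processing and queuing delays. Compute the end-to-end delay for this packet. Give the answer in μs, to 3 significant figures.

121000 μs

Transmission delay = L/R = 4000 / 5600000 = 714.286 μs.
Propagation delay = d/s = 36000000 m / 300000000 m/s = 120000 μs.
Total = 121000 μs.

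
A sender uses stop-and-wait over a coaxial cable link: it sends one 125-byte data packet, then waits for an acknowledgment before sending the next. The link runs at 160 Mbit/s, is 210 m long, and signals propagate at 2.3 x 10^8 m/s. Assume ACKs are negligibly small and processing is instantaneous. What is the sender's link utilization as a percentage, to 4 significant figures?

t_tx = L/R = 1000/160000000 = 6.25e-06 s.
t_prop = 210/2.3e+08 = 9.13043e-07 s; RTT = 1.82609e-06 s.
Cycle = t_tx + RTT = 8.07609e-06 s.
Utilization = t_tx / cycle = 6.25e-06/8.07609e-06 = 77.39 %.

77.39 %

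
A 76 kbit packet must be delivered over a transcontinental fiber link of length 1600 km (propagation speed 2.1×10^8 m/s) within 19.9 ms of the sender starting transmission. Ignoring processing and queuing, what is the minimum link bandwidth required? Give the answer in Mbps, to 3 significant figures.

Propagation delay = 1600000 / 210000000 = 7.61905 ms.
Transmission budget = 19.9 − 7.61905 = 12.281 ms.
R ≥ L / t_tx = 76000 bits / 0.012281 s = 6.19 Mbps.

6.19 Mbps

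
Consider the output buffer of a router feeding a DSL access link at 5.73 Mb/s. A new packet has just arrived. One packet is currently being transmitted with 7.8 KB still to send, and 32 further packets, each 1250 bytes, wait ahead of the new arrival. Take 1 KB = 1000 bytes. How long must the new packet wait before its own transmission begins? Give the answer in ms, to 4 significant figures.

66.74 ms

Each queued packet: L/R = 10000/5730000 = 1.7452 ms.
32 queued → 55.8464 ms.
Plus remaining 62400 bits of current packet: 10.8901 ms.
Queuing delay = 66.74 ms.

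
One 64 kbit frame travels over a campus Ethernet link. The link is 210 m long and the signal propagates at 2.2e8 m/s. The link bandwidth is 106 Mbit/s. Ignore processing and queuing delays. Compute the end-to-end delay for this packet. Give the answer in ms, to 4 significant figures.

L = 64000 bits.
Transmission delay = L/R = 64000 / 106000000 = 0.603774 ms.
Propagation delay = d/s = 210 m / 2.2e+08 m/s = 0.000954545 ms.
Total = 0.6047 ms.

0.6047 ms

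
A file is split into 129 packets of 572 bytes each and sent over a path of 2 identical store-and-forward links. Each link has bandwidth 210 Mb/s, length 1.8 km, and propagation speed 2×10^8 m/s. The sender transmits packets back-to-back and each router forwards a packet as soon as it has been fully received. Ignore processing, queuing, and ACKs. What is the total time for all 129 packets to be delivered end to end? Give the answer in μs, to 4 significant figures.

Per-hop transmission t_tx = L/R = 4576/210000000 = 21.7905 μs.
Per-hop propagation t_prop = 1800/200000000 = 9 μs.
Pipeline fill: first packet needs 2·t_tx to clear all hops; remaining 128 packets each add one t_tx.
Total = (2+129-1)·t_tx + 2·t_prop = 130·21.7905 + 2·9 = 2851 μs.

2851 μs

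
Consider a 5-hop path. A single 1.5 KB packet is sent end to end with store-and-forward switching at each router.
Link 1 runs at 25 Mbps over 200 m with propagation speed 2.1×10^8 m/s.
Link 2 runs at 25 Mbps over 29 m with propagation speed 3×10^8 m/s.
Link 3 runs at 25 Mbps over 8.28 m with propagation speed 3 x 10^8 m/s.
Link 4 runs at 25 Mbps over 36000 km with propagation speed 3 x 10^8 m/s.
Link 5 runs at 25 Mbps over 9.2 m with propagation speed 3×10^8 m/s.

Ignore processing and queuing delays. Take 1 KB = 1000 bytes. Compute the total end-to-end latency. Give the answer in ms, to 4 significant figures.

L = 12000 bits.
Transmission delay per hop = L/R = 12000/25000000 = 0.48 ms; 5 hops → 2.4 ms.
Propagation delays (d/s per hop): 0.000952381, 9.66667e-05, 2.76e-05, 120, 3.06667e-05 ms; sum = 120.001 ms.
End-to-end = 122.4 ms.

122.4 ms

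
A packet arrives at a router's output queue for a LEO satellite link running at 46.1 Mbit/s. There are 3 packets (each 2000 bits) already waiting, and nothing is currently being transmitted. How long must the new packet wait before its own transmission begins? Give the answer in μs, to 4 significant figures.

130.2 μs

Each queued packet: L/R = 2000/46100000 = 43.3839 μs.
3 queued → 130.152 μs.
Queuing delay = 130.2 μs.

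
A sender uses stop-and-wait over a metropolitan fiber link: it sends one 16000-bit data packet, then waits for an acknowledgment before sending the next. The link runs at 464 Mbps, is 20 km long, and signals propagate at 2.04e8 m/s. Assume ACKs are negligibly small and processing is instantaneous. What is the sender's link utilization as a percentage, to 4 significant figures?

14.96 %

t_tx = L/R = 16000/464000000 = 3.44828e-05 s.
t_prop = 20000/204000000 = 9.80392e-05 s; RTT = 0.000196078 s.
Cycle = t_tx + RTT = 0.000230561 s.
Utilization = t_tx / cycle = 3.44828e-05/0.000230561 = 14.96 %.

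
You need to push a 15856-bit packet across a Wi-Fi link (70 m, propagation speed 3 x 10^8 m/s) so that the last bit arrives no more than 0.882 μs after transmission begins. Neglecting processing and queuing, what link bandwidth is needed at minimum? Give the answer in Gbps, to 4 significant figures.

24.44 Gbps

Propagation delay = 70 / 300000000 = 0.233333 μs.
Transmission budget = 0.882 − 0.233333 = 0.648667 μs.
R ≥ L / t_tx = 15856 bits / 6.48667e-07 s = 24.44 Gbps.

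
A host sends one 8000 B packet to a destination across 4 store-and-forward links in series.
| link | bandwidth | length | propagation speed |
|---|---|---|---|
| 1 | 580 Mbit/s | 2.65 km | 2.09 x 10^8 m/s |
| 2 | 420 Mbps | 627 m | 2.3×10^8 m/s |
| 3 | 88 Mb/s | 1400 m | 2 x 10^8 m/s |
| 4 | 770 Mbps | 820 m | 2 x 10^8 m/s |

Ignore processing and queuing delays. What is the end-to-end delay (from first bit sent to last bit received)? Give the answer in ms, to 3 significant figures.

1.10 ms

L = 8000 × 8 = 64000 bits.
Transmission delays (L/R per hop): 0.110345, 0.152381, 0.727273, 0.0831169 ms; sum = 1.07312 ms.
Propagation delays (d/s per hop): 0.0126794, 0.00272609, 0.007, 0.0041 ms; sum = 0.0265055 ms.
End-to-end = 1.10 ms.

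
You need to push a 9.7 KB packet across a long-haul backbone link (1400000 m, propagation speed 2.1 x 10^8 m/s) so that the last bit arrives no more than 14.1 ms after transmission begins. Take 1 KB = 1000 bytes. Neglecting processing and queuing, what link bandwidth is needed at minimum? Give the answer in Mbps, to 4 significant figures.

10.44 Mbps

L = 77600 bits.
Propagation delay = 1400000 / 210000000 = 6.66667 ms.
Transmission budget = 14.1 − 6.66667 = 7.43333 ms.
R ≥ L / t_tx = 77600 bits / 0.00743333 s = 10.44 Mbps.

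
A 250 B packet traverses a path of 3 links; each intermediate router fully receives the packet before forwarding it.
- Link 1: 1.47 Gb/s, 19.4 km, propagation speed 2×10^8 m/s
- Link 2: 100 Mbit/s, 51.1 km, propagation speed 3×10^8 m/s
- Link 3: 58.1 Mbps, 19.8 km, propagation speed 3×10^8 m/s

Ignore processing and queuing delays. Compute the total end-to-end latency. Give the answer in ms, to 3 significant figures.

0.389 ms

L = 250 × 8 = 2000 bits.
Transmission delays (L/R per hop): 0.00136054, 0.02, 0.0344234 ms; sum = 0.055784 ms.
Propagation delays (d/s per hop): 0.097, 0.170333, 0.066 ms; sum = 0.333333 ms.
End-to-end = 0.389 ms.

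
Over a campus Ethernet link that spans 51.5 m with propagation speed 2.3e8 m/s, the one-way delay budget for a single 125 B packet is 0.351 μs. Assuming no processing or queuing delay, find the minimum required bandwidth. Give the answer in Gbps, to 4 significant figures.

L = 1000 bits.
Propagation delay = 51.5 / 2.3e+08 = 0.223913 μs.
Transmission budget = 0.351 − 0.223913 = 0.127087 μs.
R ≥ L / t_tx = 1000 bits / 1.27087e-07 s = 7.869 Gbps.

7.869 Gbps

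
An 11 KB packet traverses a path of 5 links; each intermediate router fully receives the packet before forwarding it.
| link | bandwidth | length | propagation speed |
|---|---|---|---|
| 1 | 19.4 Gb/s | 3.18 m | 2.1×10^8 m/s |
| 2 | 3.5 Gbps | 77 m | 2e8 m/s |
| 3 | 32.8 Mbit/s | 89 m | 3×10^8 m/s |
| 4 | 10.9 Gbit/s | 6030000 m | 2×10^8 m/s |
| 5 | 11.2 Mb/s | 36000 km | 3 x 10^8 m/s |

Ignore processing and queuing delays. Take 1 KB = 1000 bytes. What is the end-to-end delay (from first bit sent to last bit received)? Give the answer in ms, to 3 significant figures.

L = 88000 bits.
Transmission delays (L/R per hop): 0.00453608, 0.0251429, 2.68293, 0.00807339, 7.85714 ms; sum = 10.5778 ms.
Propagation delays (d/s per hop): 1.51429e-05, 0.000385, 0.000296667, 30.15, 120 ms; sum = 150.151 ms.
End-to-end = 161 ms.

161 ms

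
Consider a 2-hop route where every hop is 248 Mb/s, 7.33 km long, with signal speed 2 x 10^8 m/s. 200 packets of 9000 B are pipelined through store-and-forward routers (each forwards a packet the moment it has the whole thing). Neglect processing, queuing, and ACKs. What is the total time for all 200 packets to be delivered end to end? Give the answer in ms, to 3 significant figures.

Per-hop transmission t_tx = L/R = 72000/248000000 = 0.290323 ms.
Per-hop propagation t_prop = 7330/200000000 = 0.03665 ms.
Pipeline fill: first packet needs 2·t_tx to clear all hops; remaining 199 packets each add one t_tx.
Total = (2+200-1)·t_tx + 2·t_prop = 201·0.290323 + 2·0.03665 = 58.4 ms.

58.4 ms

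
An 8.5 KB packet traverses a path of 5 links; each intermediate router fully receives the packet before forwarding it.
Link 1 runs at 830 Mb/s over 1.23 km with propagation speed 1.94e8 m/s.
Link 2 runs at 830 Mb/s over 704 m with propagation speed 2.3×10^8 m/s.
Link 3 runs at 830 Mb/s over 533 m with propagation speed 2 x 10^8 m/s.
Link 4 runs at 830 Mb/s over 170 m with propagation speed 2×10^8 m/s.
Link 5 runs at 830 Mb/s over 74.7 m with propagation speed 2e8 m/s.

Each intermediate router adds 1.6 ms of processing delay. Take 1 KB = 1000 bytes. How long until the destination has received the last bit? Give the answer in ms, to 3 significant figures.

L = 68000 bits.
Transmission delay per hop = L/R = 68000/830000000 = 0.0819277 ms; 5 hops → 0.409639 ms.
Propagation delays (d/s per hop): 0.00634021, 0.00306087, 0.002665, 0.00085, 0.0003735 ms; sum = 0.0132896 ms.
Processing at 4 router(s): 4 × 1.6 ms = 6.4 ms.
End-to-end = 6.82 ms.

6.82 ms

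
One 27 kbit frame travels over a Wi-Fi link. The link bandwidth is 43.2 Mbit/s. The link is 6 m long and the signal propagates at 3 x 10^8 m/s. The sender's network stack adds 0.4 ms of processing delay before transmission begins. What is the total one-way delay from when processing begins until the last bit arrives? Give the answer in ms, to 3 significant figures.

L = 27000 bits.
Transmission delay = L/R = 27000 / 43200000 = 0.625 ms.
Propagation delay = d/s = 6 m / 300000000 m/s = 2e-05 ms.
Plus processing delay 0.4 ms = 0.4 ms.
Total = 1.03 ms.

1.03 ms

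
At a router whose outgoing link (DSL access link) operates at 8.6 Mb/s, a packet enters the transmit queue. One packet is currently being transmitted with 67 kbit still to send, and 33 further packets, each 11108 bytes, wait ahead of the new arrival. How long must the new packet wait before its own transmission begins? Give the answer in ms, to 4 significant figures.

348.8 ms

Each queued packet: L/R = 88864/8600000 = 10.333 ms.
33 queued → 340.99 ms.
Plus remaining 67000 bits of current packet: 7.7907 ms.
Queuing delay = 348.8 ms.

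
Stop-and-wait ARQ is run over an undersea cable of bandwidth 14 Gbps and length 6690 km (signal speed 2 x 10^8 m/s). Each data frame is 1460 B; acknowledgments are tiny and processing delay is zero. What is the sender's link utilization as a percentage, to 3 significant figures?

t_tx = L/R = 11680/14000000000 = 8.34286e-07 s.
t_prop = 6690000/200000000 = 0.03345 s; RTT = 0.0669 s.
Cycle = t_tx + RTT = 0.0669008 s.
Utilization = t_tx / cycle = 8.34286e-07/0.0669008 = 0.00125 %.

0.00125 %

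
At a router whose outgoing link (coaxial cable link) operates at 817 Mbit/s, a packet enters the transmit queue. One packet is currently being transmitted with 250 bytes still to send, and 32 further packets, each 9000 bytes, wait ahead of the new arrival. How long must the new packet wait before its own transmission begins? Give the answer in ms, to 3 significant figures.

2.82 ms

Each queued packet: L/R = 72000/817000000 = 0.0881273 ms.
32 queued → 2.82007 ms.
Plus remaining 2000 bits of current packet: 0.00244798 ms.
Queuing delay = 2.82 ms.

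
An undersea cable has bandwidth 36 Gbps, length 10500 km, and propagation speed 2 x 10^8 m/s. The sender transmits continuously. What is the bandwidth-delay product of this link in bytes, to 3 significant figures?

236000000 bytes

Propagation delay = 10500000 / 200000000 = 0.0525 s.
BDP = R × t_prop = 36000000000 × 0.0525 = 1890000000 bits.
In bytes: 1890000000/8 = 236000000 bytes.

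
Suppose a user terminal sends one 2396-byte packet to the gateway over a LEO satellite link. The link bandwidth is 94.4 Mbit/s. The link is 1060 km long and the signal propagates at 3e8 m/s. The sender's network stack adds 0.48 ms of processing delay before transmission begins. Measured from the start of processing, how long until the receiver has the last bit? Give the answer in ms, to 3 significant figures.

4.22 ms

L = 2396 × 8 = 19168 bits.
Transmission delay = L/R = 19168 / 94400000 = 0.203051 ms.
Propagation delay = d/s = 1060000 m / 300000000 m/s = 3.53333 ms.
Plus processing delay 0.48 ms = 0.48 ms.
Total = 4.22 ms.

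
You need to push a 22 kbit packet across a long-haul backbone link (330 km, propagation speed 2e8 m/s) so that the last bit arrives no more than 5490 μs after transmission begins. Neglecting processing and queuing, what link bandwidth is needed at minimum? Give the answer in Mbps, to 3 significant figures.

5.73 Mbps

Propagation delay = 330000 / 200000000 = 1650 μs.
Transmission budget = 5490 − 1650 = 3840 μs.
R ≥ L / t_tx = 22000 bits / 0.00384 s = 5.73 Mbps.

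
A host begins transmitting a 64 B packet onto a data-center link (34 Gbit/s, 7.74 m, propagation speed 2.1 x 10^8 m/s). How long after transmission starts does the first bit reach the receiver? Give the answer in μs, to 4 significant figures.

0.03686 μs

First bit experiences only propagation delay: d/s = 7.74/210000000 = 0.03686 μs.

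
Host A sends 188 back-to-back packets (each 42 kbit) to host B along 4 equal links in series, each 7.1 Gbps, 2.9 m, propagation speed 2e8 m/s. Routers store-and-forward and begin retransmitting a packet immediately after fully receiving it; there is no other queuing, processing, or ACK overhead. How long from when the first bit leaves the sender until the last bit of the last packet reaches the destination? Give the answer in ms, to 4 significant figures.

1.130 ms

Per-hop transmission t_tx = L/R = 42000/7100000000 = 0.00591549 ms.
Per-hop propagation t_prop = 2.9/200000000 = 1.45e-05 ms.
Pipeline fill: first packet needs 4·t_tx to clear all hops; remaining 187 packets each add one t_tx.
Total = (4+188-1)·t_tx + 4·t_prop = 191·0.00591549 + 4·1.45e-05 = 1.130 ms.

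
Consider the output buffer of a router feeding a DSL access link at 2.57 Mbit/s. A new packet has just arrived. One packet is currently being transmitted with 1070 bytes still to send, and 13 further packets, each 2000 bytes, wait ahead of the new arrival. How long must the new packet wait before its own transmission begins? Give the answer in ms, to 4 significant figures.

84.26 ms

Each queued packet: L/R = 16000/2570000 = 6.22568 ms.
13 queued → 80.9339 ms.
Plus remaining 8560 bits of current packet: 3.33074 ms.
Queuing delay = 84.26 ms.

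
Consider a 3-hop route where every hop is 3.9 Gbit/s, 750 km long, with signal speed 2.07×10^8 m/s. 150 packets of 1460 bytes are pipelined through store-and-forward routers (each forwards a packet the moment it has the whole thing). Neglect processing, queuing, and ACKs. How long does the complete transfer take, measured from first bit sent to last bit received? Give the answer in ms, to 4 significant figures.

Per-hop transmission t_tx = L/R = 11680/3900000000 = 0.00299487 ms.
Per-hop propagation t_prop = 750000/2.07e+08 = 3.62319 ms.
Pipeline fill: first packet needs 3·t_tx to clear all hops; remaining 149 packets each add one t_tx.
Total = (3+150-1)·t_tx + 3·t_prop = 152·0.00299487 + 3·3.62319 = 11.32 ms.

11.32 ms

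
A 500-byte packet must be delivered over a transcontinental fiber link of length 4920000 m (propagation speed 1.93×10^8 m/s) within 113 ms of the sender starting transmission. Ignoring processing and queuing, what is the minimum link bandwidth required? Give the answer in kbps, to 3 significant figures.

45.7 kbps

L = 4000 bits.
Propagation delay = 4920000 / 193000000 = 25.4922 ms.
Transmission budget = 113 − 25.4922 = 87.5078 ms.
R ≥ L / t_tx = 4000 bits / 0.0875078 s = 45.7 kbps.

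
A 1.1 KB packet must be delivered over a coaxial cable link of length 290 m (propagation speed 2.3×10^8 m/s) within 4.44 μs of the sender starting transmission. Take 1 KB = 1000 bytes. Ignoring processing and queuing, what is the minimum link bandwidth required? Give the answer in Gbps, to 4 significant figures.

2.768 Gbps

L = 8800 bits.
Propagation delay = 290 / 2.3e+08 = 1.26087 μs.
Transmission budget = 4.44 − 1.26087 = 3.17913 μs.
R ≥ L / t_tx = 8800 bits / 3.17913e-06 s = 2.768 Gbps.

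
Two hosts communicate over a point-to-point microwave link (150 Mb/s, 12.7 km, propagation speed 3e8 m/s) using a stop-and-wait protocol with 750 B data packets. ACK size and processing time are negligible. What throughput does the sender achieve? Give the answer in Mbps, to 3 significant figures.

t_tx = L/R = 6000/150000000 = 4e-05 s.
t_prop = 12700/300000000 = 4.23333e-05 s; RTT = 8.46667e-05 s.
Cycle = t_tx + RTT = 0.000124667 s.
Throughput = L / cycle = 6000 / 0.000124667 = 48.1 Mbps.

48.1 Mbps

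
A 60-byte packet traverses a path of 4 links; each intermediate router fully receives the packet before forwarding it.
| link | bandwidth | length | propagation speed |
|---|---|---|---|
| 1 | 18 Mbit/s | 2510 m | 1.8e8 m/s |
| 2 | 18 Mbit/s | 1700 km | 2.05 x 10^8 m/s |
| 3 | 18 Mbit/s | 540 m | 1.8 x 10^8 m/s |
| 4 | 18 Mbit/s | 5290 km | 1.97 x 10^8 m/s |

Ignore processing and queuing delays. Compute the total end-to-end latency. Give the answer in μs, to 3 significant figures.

L = 60 × 8 = 480 bits.
Transmission delay per hop = L/R = 480/18000000 = 26.6667 μs; 4 hops → 106.667 μs.
Propagation delays (d/s per hop): 13.9444, 8292.68, 3, 26852.8 μs; sum = 35162.4 μs.
End-to-end = 35300 μs.

35300 μs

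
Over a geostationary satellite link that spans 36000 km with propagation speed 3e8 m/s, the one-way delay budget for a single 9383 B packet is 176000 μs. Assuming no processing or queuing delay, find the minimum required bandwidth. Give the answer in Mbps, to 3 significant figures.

1.34 Mbps

L = 75064 bits.
Propagation delay = 36000000 / 300000000 = 120000 μs.
Transmission budget = 176000 − 120000 = 56000 μs.
R ≥ L / t_tx = 75064 bits / 0.056 s = 1.34 Mbps.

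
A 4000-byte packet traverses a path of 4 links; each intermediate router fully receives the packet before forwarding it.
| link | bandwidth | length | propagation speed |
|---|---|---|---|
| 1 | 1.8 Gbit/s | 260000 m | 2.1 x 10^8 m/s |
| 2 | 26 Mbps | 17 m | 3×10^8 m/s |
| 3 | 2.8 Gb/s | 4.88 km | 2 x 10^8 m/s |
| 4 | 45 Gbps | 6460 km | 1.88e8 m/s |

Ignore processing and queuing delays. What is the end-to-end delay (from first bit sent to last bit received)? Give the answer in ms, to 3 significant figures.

L = 4000 × 8 = 32000 bits.
Transmission delays (L/R per hop): 0.0177778, 1.23077, 0.0114286, 0.000711111 ms; sum = 1.26069 ms.
Propagation delays (d/s per hop): 1.2381, 5.66667e-05, 0.0244, 34.3617 ms; sum = 35.6243 ms.
End-to-end = 36.9 ms.

36.9 ms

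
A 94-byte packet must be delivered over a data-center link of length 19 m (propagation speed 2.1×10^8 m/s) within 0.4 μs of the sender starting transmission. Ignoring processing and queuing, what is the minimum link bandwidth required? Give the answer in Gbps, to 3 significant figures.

L = 752 bits.
Propagation delay = 19 / 210000000 = 0.0904762 μs.
Transmission budget = 0.4 − 0.0904762 = 0.309524 μs.
R ≥ L / t_tx = 752 bits / 3.09524e-07 s = 2.43 Gbps.

2.43 Gbps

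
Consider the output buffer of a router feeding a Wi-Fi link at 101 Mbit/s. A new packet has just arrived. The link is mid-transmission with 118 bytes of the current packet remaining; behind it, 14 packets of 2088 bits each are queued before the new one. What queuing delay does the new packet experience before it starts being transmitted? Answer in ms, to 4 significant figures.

Each queued packet: L/R = 2088/101000000 = 0.0206733 ms.
14 queued → 0.289426 ms.
Plus remaining 944 bits of current packet: 0.00934653 ms.
Queuing delay = 0.2988 ms.

0.2988 ms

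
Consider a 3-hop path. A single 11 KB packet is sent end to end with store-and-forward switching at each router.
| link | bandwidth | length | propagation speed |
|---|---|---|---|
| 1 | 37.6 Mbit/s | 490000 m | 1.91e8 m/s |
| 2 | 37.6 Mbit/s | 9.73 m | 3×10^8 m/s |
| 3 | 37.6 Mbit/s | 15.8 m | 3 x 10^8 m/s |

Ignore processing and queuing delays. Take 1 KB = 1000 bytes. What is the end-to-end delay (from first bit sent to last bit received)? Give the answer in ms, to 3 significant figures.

9.59 ms

L = 88000 bits.
Transmission delay per hop = L/R = 88000/37600000 = 2.34043 ms; 3 hops → 7.02128 ms.
Propagation delays (d/s per hop): 2.56545, 3.24333e-05, 5.26667e-05 ms; sum = 2.56553 ms.
End-to-end = 9.59 ms.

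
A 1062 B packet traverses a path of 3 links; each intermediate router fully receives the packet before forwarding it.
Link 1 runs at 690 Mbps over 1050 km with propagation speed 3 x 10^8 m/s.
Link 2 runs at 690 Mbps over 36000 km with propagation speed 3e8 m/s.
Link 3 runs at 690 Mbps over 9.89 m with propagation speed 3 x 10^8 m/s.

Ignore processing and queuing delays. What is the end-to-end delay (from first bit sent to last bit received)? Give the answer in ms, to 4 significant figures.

123.5 ms

L = 1062 × 8 = 8496 bits.
Transmission delay per hop = L/R = 8496/690000000 = 0.012313 ms; 3 hops → 0.0369391 ms.
Propagation delays (d/s per hop): 3.5, 120, 3.29667e-05 ms; sum = 123.5 ms.
End-to-end = 123.5 ms.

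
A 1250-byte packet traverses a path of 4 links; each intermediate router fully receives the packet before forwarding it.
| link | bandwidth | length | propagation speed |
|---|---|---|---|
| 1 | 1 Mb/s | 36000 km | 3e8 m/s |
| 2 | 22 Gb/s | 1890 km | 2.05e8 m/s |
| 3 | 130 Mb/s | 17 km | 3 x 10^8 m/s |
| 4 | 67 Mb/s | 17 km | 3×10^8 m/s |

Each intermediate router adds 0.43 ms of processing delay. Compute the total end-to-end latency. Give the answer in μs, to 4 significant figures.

140800 μs

L = 1250 × 8 = 10000 bits.
Transmission delays (L/R per hop): 10000, 0.454545, 76.9231, 149.254 μs; sum = 10226.6 μs.
Propagation delays (d/s per hop): 120000, 9219.51, 56.6667, 56.6667 μs; sum = 129333 μs.
Processing at 3 router(s): 3 × 0.43 ms = 1290 μs.
End-to-end = 140800 μs.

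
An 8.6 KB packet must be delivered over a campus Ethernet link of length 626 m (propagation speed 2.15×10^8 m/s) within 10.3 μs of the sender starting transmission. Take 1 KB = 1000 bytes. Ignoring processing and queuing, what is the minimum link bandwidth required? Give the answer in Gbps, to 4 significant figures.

9.312 Gbps

L = 68800 bits.
Propagation delay = 626 / 215000000 = 2.91163 μs.
Transmission budget = 10.3 − 2.91163 = 7.38837 μs.
R ≥ L / t_tx = 68800 bits / 7.38837e-06 s = 9.312 Gbps.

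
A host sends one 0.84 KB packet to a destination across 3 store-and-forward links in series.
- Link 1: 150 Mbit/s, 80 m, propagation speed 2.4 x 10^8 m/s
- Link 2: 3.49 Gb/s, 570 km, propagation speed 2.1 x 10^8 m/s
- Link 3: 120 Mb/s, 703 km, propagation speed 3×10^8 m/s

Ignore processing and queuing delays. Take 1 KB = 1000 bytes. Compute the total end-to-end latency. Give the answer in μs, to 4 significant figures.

5161 μs

L = 6720 bits.
Transmission delays (L/R per hop): 44.8, 1.9255, 56 μs; sum = 102.726 μs.
Propagation delays (d/s per hop): 0.333333, 2714.29, 2343.33 μs; sum = 5057.95 μs.
End-to-end = 5161 μs.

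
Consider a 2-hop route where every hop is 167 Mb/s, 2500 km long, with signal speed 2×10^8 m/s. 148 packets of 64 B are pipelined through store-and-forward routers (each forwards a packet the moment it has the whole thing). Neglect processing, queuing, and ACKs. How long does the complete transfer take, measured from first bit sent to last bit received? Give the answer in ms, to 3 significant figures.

25.5 ms

Per-hop transmission t_tx = L/R = 512/167000000 = 0.00306587 ms.
Per-hop propagation t_prop = 2500000/200000000 = 12.5 ms.
Pipeline fill: first packet needs 2·t_tx to clear all hops; remaining 147 packets each add one t_tx.
Total = (2+148-1)·t_tx + 2·t_prop = 149·0.00306587 + 2·12.5 = 25.5 ms.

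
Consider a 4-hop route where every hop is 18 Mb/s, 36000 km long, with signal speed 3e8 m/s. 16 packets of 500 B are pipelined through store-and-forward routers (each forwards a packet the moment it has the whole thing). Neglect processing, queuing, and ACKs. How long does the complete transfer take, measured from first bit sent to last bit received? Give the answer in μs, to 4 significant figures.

484200 μs

Per-hop transmission t_tx = L/R = 4000/18000000 = 222.222 μs.
Per-hop propagation t_prop = 36000000/300000000 = 120000 μs.
Pipeline fill: first packet needs 4·t_tx to clear all hops; remaining 15 packets each add one t_tx.
Total = (4+16-1)·t_tx + 4·t_prop = 19·222.222 + 4·120000 = 484200 μs.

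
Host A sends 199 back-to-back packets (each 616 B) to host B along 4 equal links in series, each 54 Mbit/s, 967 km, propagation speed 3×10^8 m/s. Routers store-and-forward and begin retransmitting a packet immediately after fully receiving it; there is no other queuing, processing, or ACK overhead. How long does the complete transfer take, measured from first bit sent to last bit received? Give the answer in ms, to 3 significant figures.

Per-hop transmission t_tx = L/R = 4928/54000000 = 0.0912593 ms.
Per-hop propagation t_prop = 967000/300000000 = 3.22333 ms.
Pipeline fill: first packet needs 4·t_tx to clear all hops; remaining 198 packets each add one t_tx.
Total = (4+199-1)·t_tx + 4·t_prop = 202·0.0912593 + 4·3.22333 = 31.3 ms.

31.3 ms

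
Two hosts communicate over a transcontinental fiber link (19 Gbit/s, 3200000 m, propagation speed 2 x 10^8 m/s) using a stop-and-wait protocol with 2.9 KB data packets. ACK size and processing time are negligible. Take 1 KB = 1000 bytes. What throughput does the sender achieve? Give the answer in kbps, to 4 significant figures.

725.0 kbps

t_tx = L/R = 23200/19000000000 = 1.22105e-06 s.
t_prop = 3200000/200000000 = 0.016 s; RTT = 0.032 s.
Cycle = t_tx + RTT = 0.0320012 s.
Throughput = L / cycle = 23200 / 0.0320012 = 725.0 kbps.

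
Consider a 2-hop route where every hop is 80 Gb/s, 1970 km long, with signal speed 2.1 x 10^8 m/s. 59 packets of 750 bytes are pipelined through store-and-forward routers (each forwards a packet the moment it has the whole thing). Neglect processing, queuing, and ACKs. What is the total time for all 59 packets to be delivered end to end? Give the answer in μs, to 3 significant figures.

Per-hop transmission t_tx = L/R = 6000/80000000000 = 0.075 μs.
Per-hop propagation t_prop = 1970000/210000000 = 9380.95 μs.
Pipeline fill: first packet needs 2·t_tx to clear all hops; remaining 58 packets each add one t_tx.
Total = (2+59-1)·t_tx + 2·t_prop = 60·0.075 + 2·9380.95 = 18800 μs.

18800 μs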